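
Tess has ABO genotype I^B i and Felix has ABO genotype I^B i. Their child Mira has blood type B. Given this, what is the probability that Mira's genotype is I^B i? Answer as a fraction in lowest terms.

2/3

Cross I^B i × I^B i → 1/4 I^B I^B, 1/2 I^B i, 1/4 i i.
Type-B genotypes among offspring: I^B I^B (1/4), I^B i (1/2); total 3/4.
P(I^B i | type B) = (1/2) / (3/4) = 2/3.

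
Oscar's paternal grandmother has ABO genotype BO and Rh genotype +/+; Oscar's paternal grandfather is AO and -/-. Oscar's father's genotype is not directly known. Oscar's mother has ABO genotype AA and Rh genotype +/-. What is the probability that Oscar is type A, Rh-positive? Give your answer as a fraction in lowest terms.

Oscar's father's ABO genotype from BO × AO: 1/4 AB, 1/4 AO, 1/4 BO, 1/4 OO.
Crossing each possibility with the mother AA and summing P(type A): 1/4·1/2 + 1/4·1 + 1/4·1/2 + 1/4·1 = 3/4.
Similarly for Rh via the father's Rh distribution: P(Rh+) = 3/4.
Independent loci: 3/4 × 3/4 = 9/16.

9/16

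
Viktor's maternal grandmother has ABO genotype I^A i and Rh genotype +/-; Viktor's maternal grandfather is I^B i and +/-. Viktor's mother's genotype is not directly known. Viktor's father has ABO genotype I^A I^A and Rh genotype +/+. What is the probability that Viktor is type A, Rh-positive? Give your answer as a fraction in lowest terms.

3/4

Viktor's mother's ABO genotype from I^A i × I^B i: 1/4 I^A I^B, 1/4 I^A i, 1/4 I^B i, 1/4 i i.
Crossing each possibility with the father I^A I^A and summing P(type A): 1/4·1/2 + 1/4·1 + 1/4·1/2 + 1/4·1 = 3/4.
Similarly for Rh via the mother's Rh distribution: P(Rh+) = 1.
Independent loci: 3/4 × 1 = 3/4.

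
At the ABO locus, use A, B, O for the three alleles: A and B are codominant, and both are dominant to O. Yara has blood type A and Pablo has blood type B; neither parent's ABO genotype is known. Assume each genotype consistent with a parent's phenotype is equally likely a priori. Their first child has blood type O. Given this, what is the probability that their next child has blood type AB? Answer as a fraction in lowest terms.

1/4

Possible genotypes: Yara ∈ {AA, AO}; Pablo ∈ {BB, BO}.
Weight each parental genotype pair by prior × P(type-O child):
  AO × BO: posterior weight 1; P(next child type AB) = 1/4.
Weighted sum = 1/4.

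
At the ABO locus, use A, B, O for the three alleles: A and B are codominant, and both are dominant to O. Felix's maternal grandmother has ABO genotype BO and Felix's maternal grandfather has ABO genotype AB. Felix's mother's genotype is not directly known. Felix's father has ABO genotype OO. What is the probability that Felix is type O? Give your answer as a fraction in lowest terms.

1/4

Felix's mother's ABO genotype from BO × AB: 1/4 AB, 1/4 AO, 1/4 BB, 1/4 BO.
Crossing each possibility with the father OO and summing P(type O): 1/4·0 + 1/4·1/2 + 1/4·0 + 1/4·1/2 = 1/4.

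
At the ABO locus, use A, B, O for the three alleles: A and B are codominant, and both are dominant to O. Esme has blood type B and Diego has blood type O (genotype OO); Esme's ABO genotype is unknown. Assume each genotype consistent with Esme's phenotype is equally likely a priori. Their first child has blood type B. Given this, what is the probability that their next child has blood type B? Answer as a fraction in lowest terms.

5/6

Possible genotypes: Esme ∈ {BB, BO}; Diego ∈ {OO}.
Weight each parental genotype pair by prior × P(type-B child):
  BB × OO: posterior weight 2/3; P(next child type B) = 1.
  BO × OO: posterior weight 1/3; P(next child type B) = 1/2.
Weighted sum = 5/6.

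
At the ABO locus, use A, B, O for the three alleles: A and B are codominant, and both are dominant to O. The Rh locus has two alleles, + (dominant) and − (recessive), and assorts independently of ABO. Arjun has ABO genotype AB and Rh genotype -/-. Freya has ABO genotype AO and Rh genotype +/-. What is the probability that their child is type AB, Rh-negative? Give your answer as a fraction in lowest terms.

1/8

ABO cross AB × AO → offspring phenotypes: 1/2 A, 1/4 B, 1/4 AB.
Rh cross -/- × +/- → 1/2 Rh+, 1/2 Rh-.
Independent loci: P(type AB, Rh-negative) = 1/4 × 1/2 = 1/8.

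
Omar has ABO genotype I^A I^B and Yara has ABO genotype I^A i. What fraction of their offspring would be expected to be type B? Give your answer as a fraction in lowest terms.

1/4

ABO cross I^A I^B × I^A i → offspring phenotypes: 1/2 A, 1/4 B, 1/4 AB.
So P(type B) = 1/4.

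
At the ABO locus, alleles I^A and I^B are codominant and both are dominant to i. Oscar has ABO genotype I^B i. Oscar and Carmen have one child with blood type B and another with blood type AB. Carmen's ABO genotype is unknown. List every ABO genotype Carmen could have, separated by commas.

I^A I^B, I^A i

For each candidate genotype of Carmen, check whether crossing it with I^B i can produce every observed child phenotype.
  I^A I^A → possible child types {A, AB} ✗
  I^A I^B → possible child types {A, B, AB} ✓
  I^A i → possible child types {O, A, B, AB} ✓
  I^B I^B → possible child types {B} ✗
  I^B i → possible child types {O, B} ✗
  i i → possible child types {O, B} ✗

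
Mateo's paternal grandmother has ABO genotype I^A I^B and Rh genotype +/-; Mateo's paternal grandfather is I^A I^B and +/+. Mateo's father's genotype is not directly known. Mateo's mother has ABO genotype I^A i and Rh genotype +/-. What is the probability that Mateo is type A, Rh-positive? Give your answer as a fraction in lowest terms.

Mateo's father's ABO genotype from I^A I^B × I^A I^B: 1/4 I^A I^A, 1/2 I^A I^B, 1/4 I^B I^B.
Crossing each possibility with the mother I^A i and summing P(type A): 1/4·1 + 1/2·1/2 + 1/4·0 = 1/2.
Similarly for Rh via the father's Rh distribution: P(Rh+) = 7/8.
Independent loci: 1/2 × 7/8 = 7/16.

7/16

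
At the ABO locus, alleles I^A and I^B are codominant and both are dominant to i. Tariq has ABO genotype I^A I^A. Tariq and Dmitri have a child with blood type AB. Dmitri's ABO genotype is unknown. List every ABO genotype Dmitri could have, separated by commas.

I^A I^B, I^B I^B, I^B i

For each candidate genotype of Dmitri, check whether crossing it with I^A I^A can produce every observed child phenotype.
  I^A I^A → possible child types {A} ✗
  I^A I^B → possible child types {A, AB} ✓
  I^A i → possible child types {A} ✗
  I^B I^B → possible child types {AB} ✓
  I^B i → possible child types {A, AB} ✓
  i i → possible child types {A} ✗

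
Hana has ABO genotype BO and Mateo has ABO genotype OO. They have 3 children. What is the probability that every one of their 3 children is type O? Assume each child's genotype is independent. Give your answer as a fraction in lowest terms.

1/8

ABO cross BO × OO → 1/2 O, 1/2 B.
So P(type O) = 1/2 per child.
All 3 independent: (1/2)^3 = 1/8.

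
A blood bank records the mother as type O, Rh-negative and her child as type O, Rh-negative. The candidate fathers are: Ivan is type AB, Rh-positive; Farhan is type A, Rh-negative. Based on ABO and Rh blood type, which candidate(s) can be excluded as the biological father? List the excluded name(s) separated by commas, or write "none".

A candidate is excluded only if no genotype consistent with his phenotype could produce a type O, Rh-negative child with a type O, Rh-negative mother.
Ivan (type AB, Rh+): no genotype consistent with that phenotype can produce a type-O Rh- child with a type-O mother.

Ivan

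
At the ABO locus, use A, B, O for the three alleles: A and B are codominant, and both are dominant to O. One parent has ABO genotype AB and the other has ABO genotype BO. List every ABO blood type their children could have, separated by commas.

A, B, AB

Gametes from AB × BO give offspring ABO genotypes AB, AO, BB, BO, i.e. phenotypes A, B, AB.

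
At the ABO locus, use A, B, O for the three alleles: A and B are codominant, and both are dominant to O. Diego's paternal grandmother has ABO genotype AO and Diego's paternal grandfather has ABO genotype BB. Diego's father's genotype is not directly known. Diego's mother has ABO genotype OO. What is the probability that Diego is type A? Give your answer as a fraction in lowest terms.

Diego's father's ABO genotype from AO × BB: 1/2 AB, 1/2 BO.
Crossing each possibility with the mother OO and summing P(type A): 1/2·1/2 + 1/2·0 = 1/4.

1/4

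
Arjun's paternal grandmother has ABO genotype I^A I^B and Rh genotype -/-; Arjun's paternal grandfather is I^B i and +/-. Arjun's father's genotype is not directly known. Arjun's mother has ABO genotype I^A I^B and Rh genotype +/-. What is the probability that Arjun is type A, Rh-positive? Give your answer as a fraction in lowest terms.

5/32

Arjun's father's ABO genotype from I^A I^B × I^B i: 1/4 I^A I^B, 1/4 I^A i, 1/4 I^B I^B, 1/4 I^B i.
Crossing each possibility with the mother I^A I^B and summing P(type A): 1/4·1/4 + 1/4·1/2 + 1/4·0 + 1/4·1/4 = 1/4.
Similarly for Rh via the father's Rh distribution: P(Rh+) = 5/8.
Independent loci: 1/4 × 5/8 = 5/32.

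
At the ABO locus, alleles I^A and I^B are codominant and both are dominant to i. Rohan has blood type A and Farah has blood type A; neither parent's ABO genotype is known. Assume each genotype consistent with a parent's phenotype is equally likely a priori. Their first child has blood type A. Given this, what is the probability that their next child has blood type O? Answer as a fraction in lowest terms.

Possible genotypes: Rohan ∈ {I^A I^A, I^A i}; Farah ∈ {I^A I^A, I^A i}.
Weight each parental genotype pair by prior × P(type-A child):
  I^A I^A × I^A I^A: posterior weight 4/15; P(next child type O) = 0.
  I^A I^A × I^A i: posterior weight 4/15; P(next child type O) = 0.
  I^A i × I^A I^A: posterior weight 4/15; P(next child type O) = 0.
  I^A i × I^A i: posterior weight 1/5; P(next child type O) = 1/4.
Weighted sum = 1/20.

1/20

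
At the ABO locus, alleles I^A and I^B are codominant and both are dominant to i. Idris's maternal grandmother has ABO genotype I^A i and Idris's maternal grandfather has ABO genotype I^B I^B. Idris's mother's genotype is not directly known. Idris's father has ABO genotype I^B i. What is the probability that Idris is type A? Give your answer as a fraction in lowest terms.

Idris's mother's ABO genotype from I^A i × I^B I^B: 1/2 I^A I^B, 1/2 I^B i.
Crossing each possibility with the father I^B i and summing P(type A): 1/2·1/4 + 1/2·0 = 1/8.

1/8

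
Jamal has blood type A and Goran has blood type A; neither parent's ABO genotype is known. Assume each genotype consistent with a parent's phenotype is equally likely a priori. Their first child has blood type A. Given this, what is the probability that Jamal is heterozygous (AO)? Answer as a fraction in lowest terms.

7/15

Possible genotypes: Jamal ∈ {AA, AO}; Goran ∈ {AA, AO}.
Weight each parental genotype pair by prior × P(type-A child):
  AA × AA: posterior weight 4/15.
  AA × AO: posterior weight 4/15.
  AO × AA: posterior weight 4/15.
  AO × AO: posterior weight 1/5.
Sum the posterior weight over pairs where Jamal is AO: 7/15.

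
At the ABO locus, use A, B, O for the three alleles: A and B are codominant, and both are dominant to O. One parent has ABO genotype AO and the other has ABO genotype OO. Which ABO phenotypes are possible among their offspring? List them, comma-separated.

Gametes from AO × OO give offspring ABO genotypes AO, OO, i.e. phenotypes O, A.

O, A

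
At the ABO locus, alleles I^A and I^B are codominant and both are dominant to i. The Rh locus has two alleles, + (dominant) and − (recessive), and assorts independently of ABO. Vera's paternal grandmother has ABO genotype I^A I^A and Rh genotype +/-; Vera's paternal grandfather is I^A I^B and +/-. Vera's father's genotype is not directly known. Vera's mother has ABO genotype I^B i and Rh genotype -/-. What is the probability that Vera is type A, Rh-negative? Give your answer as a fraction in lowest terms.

3/16

Vera's father's ABO genotype from I^A I^A × I^A I^B: 1/2 I^A I^A, 1/2 I^A I^B.
Crossing each possibility with the mother I^B i and summing P(type A): 1/2·1/2 + 1/2·1/4 = 3/8.
Similarly for Rh via the father's Rh distribution: P(Rh-) = 1/2.
Independent loci: 3/8 × 1/2 = 3/16.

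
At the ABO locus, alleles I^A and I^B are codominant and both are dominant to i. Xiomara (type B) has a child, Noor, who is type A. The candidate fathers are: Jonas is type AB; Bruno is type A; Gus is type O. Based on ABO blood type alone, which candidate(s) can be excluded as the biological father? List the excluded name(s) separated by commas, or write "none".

Gus

A candidate is excluded only if no genotype consistent with his phenotype could produce a type A child with a type B mother.
Gus (type O): no genotype consistent with that phenotype can produce a type-A child with a type-B mother.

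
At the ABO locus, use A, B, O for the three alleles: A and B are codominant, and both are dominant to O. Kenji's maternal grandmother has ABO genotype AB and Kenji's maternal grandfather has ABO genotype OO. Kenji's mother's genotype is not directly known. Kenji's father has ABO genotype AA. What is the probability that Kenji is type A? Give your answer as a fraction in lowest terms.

3/4

Kenji's mother's ABO genotype from AB × OO: 1/2 AO, 1/2 BO.
Crossing each possibility with the father AA and summing P(type A): 1/2·1 + 1/2·1/2 = 3/4.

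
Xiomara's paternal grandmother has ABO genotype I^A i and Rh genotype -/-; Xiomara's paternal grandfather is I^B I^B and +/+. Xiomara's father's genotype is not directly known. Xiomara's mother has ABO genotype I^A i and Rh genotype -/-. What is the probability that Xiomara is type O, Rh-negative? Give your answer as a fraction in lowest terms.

Xiomara's father's ABO genotype from I^A i × I^B I^B: 1/2 I^A I^B, 1/2 I^B i.
Crossing each possibility with the mother I^A i and summing P(type O): 1/2·0 + 1/2·1/4 = 1/8.
Similarly for Rh via the father's Rh distribution: P(Rh-) = 1/2.
Independent loci: 1/8 × 1/2 = 1/16.

1/16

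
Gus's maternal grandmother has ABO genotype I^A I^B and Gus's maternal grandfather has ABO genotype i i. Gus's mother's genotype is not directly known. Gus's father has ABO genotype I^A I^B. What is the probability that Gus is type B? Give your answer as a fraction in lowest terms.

3/8

Gus's mother's ABO genotype from I^A I^B × i i: 1/2 I^A i, 1/2 I^B i.
Crossing each possibility with the father I^A I^B and summing P(type B): 1/2·1/4 + 1/2·1/2 = 3/8.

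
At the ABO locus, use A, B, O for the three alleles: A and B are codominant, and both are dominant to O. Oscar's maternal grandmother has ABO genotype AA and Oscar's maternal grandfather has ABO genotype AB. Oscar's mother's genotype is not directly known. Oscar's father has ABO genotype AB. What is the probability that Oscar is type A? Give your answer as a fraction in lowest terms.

Oscar's mother's ABO genotype from AA × AB: 1/2 AA, 1/2 AB.
Crossing each possibility with the father AB and summing P(type A): 1/2·1/2 + 1/2·1/4 = 3/8.

3/8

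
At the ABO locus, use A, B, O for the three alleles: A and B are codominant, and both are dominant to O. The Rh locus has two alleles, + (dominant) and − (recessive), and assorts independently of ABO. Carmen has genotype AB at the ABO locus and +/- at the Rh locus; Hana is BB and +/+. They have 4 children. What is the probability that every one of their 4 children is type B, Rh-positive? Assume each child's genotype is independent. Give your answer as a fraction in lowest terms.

1/16

ABO cross AB × BB → 1/2 B, 1/2 AB.
Rh cross +/- × +/+ → 1 Rh+; so P(type B, Rh-positive) = 1/2 × 1 = 1/2 per child.
All 4 independent: (1/2)^4 = 1/16.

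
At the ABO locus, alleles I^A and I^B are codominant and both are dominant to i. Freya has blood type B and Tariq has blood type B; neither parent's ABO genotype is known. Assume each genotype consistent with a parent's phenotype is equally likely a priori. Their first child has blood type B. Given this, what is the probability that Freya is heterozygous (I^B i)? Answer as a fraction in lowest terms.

Possible genotypes: Freya ∈ {I^B I^B, I^B i}; Tariq ∈ {I^B I^B, I^B i}.
Weight each parental genotype pair by prior × P(type-B child):
  I^B I^B × I^B I^B: posterior weight 4/15.
  I^B I^B × I^B i: posterior weight 4/15.
  I^B i × I^B I^B: posterior weight 4/15.
  I^B i × I^B i: posterior weight 1/5.
Sum the posterior weight over pairs where Freya is I^B i: 7/15.

7/15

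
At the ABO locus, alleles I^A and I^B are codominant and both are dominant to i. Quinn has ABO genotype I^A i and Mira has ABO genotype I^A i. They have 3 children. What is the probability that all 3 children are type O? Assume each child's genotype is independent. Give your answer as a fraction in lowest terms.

1/64

ABO cross I^A i × I^A i → 1/4 O, 3/4 A.
So P(type O) = 1/4 per child.
All 3 independent: (1/4)^3 = 1/64.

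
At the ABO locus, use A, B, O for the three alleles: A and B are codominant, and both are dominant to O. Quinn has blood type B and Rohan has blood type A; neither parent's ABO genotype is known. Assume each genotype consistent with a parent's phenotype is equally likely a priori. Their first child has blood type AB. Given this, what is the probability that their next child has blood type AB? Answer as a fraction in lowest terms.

Possible genotypes: Quinn ∈ {BB, BO}; Rohan ∈ {AA, AO}.
Weight each parental genotype pair by prior × P(type-AB child):
  BB × AA: posterior weight 4/9; P(next child type AB) = 1.
  BB × AO: posterior weight 2/9; P(next child type AB) = 1/2.
  BO × AA: posterior weight 2/9; P(next child type AB) = 1/2.
  BO × AO: posterior weight 1/9; P(next child type AB) = 1/4.
Weighted sum = 25/36.

25/36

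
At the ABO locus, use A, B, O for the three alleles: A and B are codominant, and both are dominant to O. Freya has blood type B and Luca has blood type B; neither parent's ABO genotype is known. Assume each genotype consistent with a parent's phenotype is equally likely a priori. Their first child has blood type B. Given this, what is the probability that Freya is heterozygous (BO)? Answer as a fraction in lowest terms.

Possible genotypes: Freya ∈ {BB, BO}; Luca ∈ {BB, BO}.
Weight each parental genotype pair by prior × P(type-B child):
  BB × BB: posterior weight 4/15.
  BB × BO: posterior weight 4/15.
  BO × BB: posterior weight 4/15.
  BO × BO: posterior weight 1/5.
Sum the posterior weight over pairs where Freya is BO: 7/15.

7/15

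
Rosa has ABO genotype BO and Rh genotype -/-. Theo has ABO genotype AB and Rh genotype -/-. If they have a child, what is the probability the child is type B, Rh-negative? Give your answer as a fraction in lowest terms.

1/2

ABO cross BO × AB → offspring phenotypes: 1/4 A, 1/2 B, 1/4 AB.
Rh cross -/- × -/- → 1 Rh-.
Independent loci: P(type B, Rh-negative) = 1/2 × 1 = 1/2.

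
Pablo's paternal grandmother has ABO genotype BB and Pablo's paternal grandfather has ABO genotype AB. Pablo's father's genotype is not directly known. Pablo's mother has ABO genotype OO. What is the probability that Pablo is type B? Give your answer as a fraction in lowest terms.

Pablo's father's ABO genotype from BB × AB: 1/2 AB, 1/2 BB.
Crossing each possibility with the mother OO and summing P(type B): 1/2·1/2 + 1/2·1 = 3/4.

3/4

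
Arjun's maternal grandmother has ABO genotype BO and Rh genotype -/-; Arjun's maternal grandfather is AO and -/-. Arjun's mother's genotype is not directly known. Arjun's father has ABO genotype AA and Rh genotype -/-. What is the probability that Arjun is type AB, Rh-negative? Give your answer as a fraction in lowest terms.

1/4

Arjun's mother's ABO genotype from BO × AO: 1/4 AB, 1/4 AO, 1/4 BO, 1/4 OO.
Crossing each possibility with the father AA and summing P(type AB): 1/4·1/2 + 1/4·0 + 1/4·1/2 + 1/4·0 = 1/4.
Similarly for Rh via the mother's Rh distribution: P(Rh-) = 1.
Independent loci: 1/4 × 1 = 1/4.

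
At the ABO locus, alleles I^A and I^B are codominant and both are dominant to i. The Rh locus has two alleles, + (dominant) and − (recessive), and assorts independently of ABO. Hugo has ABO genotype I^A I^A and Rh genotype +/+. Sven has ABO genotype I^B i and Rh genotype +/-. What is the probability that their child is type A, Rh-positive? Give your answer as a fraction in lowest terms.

ABO cross I^A I^A × I^B i → offspring phenotypes: 1/2 A, 1/2 AB.
Rh cross +/+ × +/- → 1 Rh+.
Independent loci: P(type A, Rh-positive) = 1/2 × 1 = 1/2.

1/2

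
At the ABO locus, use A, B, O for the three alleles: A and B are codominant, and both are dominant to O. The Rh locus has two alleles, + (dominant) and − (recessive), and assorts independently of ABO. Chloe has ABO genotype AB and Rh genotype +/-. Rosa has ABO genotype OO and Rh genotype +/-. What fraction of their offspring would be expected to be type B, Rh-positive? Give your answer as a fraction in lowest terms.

3/8

ABO cross AB × OO → offspring phenotypes: 1/2 A, 1/2 B.
Rh cross +/- × +/- → 3/4 Rh+, 1/4 Rh-.
Independent loci: P(type B, Rh-positive) = 1/2 × 3/4 = 3/8.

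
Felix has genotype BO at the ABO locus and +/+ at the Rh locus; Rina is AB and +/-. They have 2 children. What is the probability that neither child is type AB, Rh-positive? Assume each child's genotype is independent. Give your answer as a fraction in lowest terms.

ABO cross BO × AB → 1/4 A, 1/2 B, 1/4 AB.
Rh cross +/+ × +/- → 1 Rh+; so P(type AB, Rh-positive) = 1/4 × 1 = 1/4 per child.
P(not type AB, Rh-positive) = 3/4 for one child; (3/4)^2 = 9/16.

9/16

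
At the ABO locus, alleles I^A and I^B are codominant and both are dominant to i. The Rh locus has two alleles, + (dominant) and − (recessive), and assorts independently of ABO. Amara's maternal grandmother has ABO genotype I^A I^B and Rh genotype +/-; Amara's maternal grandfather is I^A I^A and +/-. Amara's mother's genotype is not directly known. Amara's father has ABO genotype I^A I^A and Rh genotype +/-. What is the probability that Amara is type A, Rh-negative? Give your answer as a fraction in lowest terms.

3/16

Amara's mother's ABO genotype from I^A I^B × I^A I^A: 1/2 I^A I^A, 1/2 I^A I^B.
Crossing each possibility with the father I^A I^A and summing P(type A): 1/2·1 + 1/2·1/2 = 3/4.
Similarly for Rh via the mother's Rh distribution: P(Rh-) = 1/4.
Independent loci: 3/4 × 1/4 = 3/16.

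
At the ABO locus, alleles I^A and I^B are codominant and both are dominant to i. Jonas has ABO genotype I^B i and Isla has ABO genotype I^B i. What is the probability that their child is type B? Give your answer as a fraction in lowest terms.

3/4

ABO cross I^B i × I^B i → offspring phenotypes: 1/4 O, 3/4 B.
So P(type B) = 3/4.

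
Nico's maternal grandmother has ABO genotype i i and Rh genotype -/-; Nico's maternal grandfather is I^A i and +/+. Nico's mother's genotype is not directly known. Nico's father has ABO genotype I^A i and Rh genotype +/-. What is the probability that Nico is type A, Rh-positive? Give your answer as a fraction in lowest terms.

Nico's mother's ABO genotype from i i × I^A i: 1/2 I^A i, 1/2 i i.
Crossing each possibility with the father I^A i and summing P(type A): 1/2·3/4 + 1/2·1/2 = 5/8.
Similarly for Rh via the mother's Rh distribution: P(Rh+) = 3/4.
Independent loci: 5/8 × 3/4 = 15/32.

15/32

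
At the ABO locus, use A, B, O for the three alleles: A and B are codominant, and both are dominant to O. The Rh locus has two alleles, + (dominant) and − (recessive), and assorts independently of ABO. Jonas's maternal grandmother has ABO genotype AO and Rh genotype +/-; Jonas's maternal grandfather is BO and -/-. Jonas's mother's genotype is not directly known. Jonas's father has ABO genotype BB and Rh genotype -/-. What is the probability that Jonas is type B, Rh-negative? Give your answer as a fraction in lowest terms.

9/16

Jonas's mother's ABO genotype from AO × BO: 1/4 AB, 1/4 AO, 1/4 BO, 1/4 OO.
Crossing each possibility with the father BB and summing P(type B): 1/4·1/2 + 1/4·1/2 + 1/4·1 + 1/4·1 = 3/4.
Similarly for Rh via the mother's Rh distribution: P(Rh-) = 3/4.
Independent loci: 3/4 × 3/4 = 9/16.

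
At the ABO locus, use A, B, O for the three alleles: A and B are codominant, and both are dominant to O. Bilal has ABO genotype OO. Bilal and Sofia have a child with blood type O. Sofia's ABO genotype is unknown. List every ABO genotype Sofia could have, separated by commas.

For each candidate genotype of Sofia, check whether crossing it with OO can produce every observed child phenotype.
  AA → possible child types {A} ✗
  AB → possible child types {A, B} ✗
  AO → possible child types {O, A} ✓
  BB → possible child types {B} ✗
  BO → possible child types {O, B} ✓
  OO → possible child types {O} ✓

AO, BO, OO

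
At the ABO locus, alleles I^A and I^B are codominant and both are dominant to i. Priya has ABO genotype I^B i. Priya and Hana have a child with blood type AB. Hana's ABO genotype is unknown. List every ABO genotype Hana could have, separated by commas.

I^A I^A, I^A I^B, I^A i

For each candidate genotype of Hana, check whether crossing it with I^B i can produce every observed child phenotype.
  I^A I^A → possible child types {A, AB} ✓
  I^A I^B → possible child types {A, B, AB} ✓
  I^A i → possible child types {O, A, B, AB} ✓
  I^B I^B → possible child types {B} ✗
  I^B i → possible child types {O, B} ✗
  i i → possible child types {O, B} ✗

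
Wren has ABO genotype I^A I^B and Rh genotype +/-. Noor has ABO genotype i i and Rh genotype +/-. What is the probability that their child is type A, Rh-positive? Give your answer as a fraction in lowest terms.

3/8

ABO cross I^A I^B × i i → offspring phenotypes: 1/2 A, 1/2 B.
Rh cross +/- × +/- → 3/4 Rh+, 1/4 Rh-.
Independent loci: P(type A, Rh-positive) = 1/2 × 3/4 = 3/8.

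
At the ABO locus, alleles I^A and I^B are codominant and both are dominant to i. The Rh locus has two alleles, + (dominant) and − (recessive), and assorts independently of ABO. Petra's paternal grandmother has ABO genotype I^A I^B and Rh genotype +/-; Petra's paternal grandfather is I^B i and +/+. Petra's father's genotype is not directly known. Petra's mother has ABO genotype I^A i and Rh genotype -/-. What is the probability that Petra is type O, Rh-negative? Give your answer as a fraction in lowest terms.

1/32

Petra's father's ABO genotype from I^A I^B × I^B i: 1/4 I^A I^B, 1/4 I^A i, 1/4 I^B I^B, 1/4 I^B i.
Crossing each possibility with the mother I^A i and summing P(type O): 1/4·0 + 1/4·1/4 + 1/4·0 + 1/4·1/4 = 1/8.
Similarly for Rh via the father's Rh distribution: P(Rh-) = 1/4.
Independent loci: 1/8 × 1/4 = 1/32.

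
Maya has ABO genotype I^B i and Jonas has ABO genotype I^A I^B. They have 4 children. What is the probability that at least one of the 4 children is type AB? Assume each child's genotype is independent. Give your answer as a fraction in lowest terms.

175/256

ABO cross I^B i × I^A I^B → 1/4 A, 1/2 B, 1/4 AB.
So P(type AB) = 1/4 per child.
P(none) = (3/4)^4 = 81/256; P(at least one) = 1 − 81/256 = 175/256.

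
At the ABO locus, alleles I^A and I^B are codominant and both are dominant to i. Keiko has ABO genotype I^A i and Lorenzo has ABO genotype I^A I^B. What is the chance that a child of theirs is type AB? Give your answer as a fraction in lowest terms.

ABO cross I^A i × I^A I^B → offspring phenotypes: 1/2 A, 1/4 B, 1/4 AB.
So P(type AB) = 1/4.

1/4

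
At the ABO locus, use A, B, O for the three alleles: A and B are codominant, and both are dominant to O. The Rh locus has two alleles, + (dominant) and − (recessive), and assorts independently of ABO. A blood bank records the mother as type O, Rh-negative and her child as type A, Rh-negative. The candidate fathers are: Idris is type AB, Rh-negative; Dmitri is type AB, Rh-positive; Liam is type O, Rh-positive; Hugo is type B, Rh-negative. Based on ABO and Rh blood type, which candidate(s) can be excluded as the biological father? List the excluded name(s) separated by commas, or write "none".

A candidate is excluded only if no genotype consistent with his phenotype could produce a type A, Rh-negative child with a type O, Rh-negative mother.
Liam (type O, Rh+): no genotype consistent with that phenotype can produce a type-A Rh- child with a type-O mother.
Hugo (type B, Rh-): no genotype consistent with that phenotype can produce a type-A Rh- child with a type-O mother.

Liam, Hugo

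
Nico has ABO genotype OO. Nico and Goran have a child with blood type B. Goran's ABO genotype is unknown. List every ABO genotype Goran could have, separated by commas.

For each candidate genotype of Goran, check whether crossing it with OO can produce every observed child phenotype.
  AA → possible child types {A} ✗
  AB → possible child types {A, B} ✓
  AO → possible child types {O, A} ✗
  BB → possible child types {B} ✓
  BO → possible child types {O, B} ✓
  OO → possible child types {O} ✗

AB, BB, BO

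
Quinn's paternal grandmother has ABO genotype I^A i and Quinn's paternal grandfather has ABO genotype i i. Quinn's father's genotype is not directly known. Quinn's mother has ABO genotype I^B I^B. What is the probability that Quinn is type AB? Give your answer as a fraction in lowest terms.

1/4

Quinn's father's ABO genotype from I^A i × i i: 1/2 I^A i, 1/2 i i.
Crossing each possibility with the mother I^B I^B and summing P(type AB): 1/2·1/2 + 1/2·0 = 1/4.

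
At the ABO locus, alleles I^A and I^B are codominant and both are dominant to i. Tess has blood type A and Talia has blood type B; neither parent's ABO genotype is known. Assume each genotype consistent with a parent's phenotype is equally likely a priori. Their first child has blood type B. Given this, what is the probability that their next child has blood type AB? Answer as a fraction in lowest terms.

Possible genotypes: Tess ∈ {I^A I^A, I^A i}; Talia ∈ {I^B I^B, I^B i}.
Weight each parental genotype pair by prior × P(type-B child):
  I^A i × I^B I^B: posterior weight 2/3; P(next child type AB) = 1/2.
  I^A i × I^B i: posterior weight 1/3; P(next child type AB) = 1/4.
Weighted sum = 5/12.

5/12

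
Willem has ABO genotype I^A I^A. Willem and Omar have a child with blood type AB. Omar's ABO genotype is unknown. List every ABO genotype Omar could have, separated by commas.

I^A I^B, I^B I^B, I^B i

For each candidate genotype of Omar, check whether crossing it with I^A I^A can produce every observed child phenotype.
  I^A I^A → possible child types {A} ✗
  I^A I^B → possible child types {A, AB} ✓
  I^A i → possible child types {A} ✗
  I^B I^B → possible child types {AB} ✓
  I^B i → possible child types {A, AB} ✓
  i i → possible child types {A} ✗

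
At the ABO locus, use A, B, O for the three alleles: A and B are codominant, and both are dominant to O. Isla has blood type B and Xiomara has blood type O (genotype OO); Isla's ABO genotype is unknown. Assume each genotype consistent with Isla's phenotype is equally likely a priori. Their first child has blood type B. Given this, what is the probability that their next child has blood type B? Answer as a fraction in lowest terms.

Possible genotypes: Isla ∈ {BB, BO}; Xiomara ∈ {OO}.
Weight each parental genotype pair by prior × P(type-B child):
  BB × OO: posterior weight 2/3; P(next child type B) = 1.
  BO × OO: posterior weight 1/3; P(next child type B) = 1/2.
Weighted sum = 5/6.

5/6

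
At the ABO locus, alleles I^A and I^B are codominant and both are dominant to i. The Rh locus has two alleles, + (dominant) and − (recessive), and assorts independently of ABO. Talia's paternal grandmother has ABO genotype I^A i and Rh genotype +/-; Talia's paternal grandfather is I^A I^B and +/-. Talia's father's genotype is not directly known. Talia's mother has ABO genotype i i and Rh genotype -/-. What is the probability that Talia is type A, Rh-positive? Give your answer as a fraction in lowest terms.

Talia's father's ABO genotype from I^A i × I^A I^B: 1/4 I^A I^A, 1/4 I^A I^B, 1/4 I^A i, 1/4 I^B i.
Crossing each possibility with the mother i i and summing P(type A): 1/4·1 + 1/4·1/2 + 1/4·1/2 + 1/4·0 = 1/2.
Similarly for Rh via the father's Rh distribution: P(Rh+) = 1/2.
Independent loci: 1/2 × 1/2 = 1/4.

1/4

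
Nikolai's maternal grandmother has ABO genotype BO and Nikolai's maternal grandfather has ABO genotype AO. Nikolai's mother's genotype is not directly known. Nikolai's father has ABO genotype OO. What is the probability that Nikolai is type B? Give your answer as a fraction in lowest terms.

1/4

Nikolai's mother's ABO genotype from BO × AO: 1/4 AB, 1/4 AO, 1/4 BO, 1/4 OO.
Crossing each possibility with the father OO and summing P(type B): 1/4·1/2 + 1/4·0 + 1/4·1/2 + 1/4·0 = 1/4.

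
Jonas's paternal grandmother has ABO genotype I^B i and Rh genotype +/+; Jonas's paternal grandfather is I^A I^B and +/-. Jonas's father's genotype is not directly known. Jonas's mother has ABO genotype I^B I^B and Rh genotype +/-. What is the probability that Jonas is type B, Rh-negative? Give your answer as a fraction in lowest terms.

Jonas's father's ABO genotype from I^B i × I^A I^B: 1/4 I^A I^B, 1/4 I^A i, 1/4 I^B I^B, 1/4 I^B i.
Crossing each possibility with the mother I^B I^B and summing P(type B): 1/4·1/2 + 1/4·1/2 + 1/4·1 + 1/4·1 = 3/4.
Similarly for Rh via the father's Rh distribution: P(Rh-) = 1/8.
Independent loci: 3/4 × 1/8 = 3/32.

3/32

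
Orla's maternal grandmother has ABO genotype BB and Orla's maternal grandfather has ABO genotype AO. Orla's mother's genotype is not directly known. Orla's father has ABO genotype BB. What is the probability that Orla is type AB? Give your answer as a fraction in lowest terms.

Orla's mother's ABO genotype from BB × AO: 1/2 AB, 1/2 BO.
Crossing each possibility with the father BB and summing P(type AB): 1/2·1/2 + 1/2·0 = 1/4.

1/4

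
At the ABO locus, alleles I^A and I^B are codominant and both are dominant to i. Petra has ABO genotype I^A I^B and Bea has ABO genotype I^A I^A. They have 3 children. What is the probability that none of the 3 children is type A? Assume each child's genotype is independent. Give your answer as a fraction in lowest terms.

1/8

ABO cross I^A I^B × I^A I^A → 1/2 A, 1/2 AB.
So P(type A) = 1/2 per child.
P(not type A) = 1/2 for one child; (1/2)^3 = 1/8.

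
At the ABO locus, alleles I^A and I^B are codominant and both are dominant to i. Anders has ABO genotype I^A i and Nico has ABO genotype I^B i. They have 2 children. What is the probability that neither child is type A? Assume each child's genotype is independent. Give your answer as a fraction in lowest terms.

9/16

ABO cross I^A i × I^B i → 1/4 O, 1/4 A, 1/4 B, 1/4 AB.
So P(type A) = 1/4 per child.
P(not type A) = 3/4 for one child; (3/4)^2 = 9/16.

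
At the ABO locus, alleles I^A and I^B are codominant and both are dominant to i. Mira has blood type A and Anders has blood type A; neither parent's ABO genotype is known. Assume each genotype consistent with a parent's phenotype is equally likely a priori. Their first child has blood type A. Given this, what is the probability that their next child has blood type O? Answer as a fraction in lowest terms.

1/20

Possible genotypes: Mira ∈ {I^A I^A, I^A i}; Anders ∈ {I^A I^A, I^A i}.
Weight each parental genotype pair by prior × P(type-A child):
  I^A I^A × I^A I^A: posterior weight 4/15; P(next child type O) = 0.
  I^A I^A × I^A i: posterior weight 4/15; P(next child type O) = 0.
  I^A i × I^A I^A: posterior weight 4/15; P(next child type O) = 0.
  I^A i × I^A i: posterior weight 1/5; P(next child type O) = 1/4.
Weighted sum = 1/20.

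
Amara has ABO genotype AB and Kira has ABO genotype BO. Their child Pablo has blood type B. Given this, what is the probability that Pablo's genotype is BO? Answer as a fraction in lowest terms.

1/2

Cross AB × BO → 1/4 AB, 1/4 AO, 1/4 BB, 1/4 BO.
Type-B genotypes among offspring: BB (1/4), BO (1/4); total 1/2.
P(BO | type B) = (1/4) / (1/2) = 1/2.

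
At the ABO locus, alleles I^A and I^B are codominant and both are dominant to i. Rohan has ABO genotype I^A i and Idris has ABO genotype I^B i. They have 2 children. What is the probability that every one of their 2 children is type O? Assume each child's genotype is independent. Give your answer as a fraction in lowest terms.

ABO cross I^A i × I^B i → 1/4 O, 1/4 A, 1/4 B, 1/4 AB.
So P(type O) = 1/4 per child.
All 2 independent: (1/4)^2 = 1/16.

1/16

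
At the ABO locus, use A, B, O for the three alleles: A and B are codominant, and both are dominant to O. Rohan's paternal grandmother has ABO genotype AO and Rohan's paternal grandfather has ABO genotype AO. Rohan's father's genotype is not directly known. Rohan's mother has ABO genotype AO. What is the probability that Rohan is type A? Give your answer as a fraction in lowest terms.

Rohan's father's ABO genotype from AO × AO: 1/4 AA, 1/2 AO, 1/4 OO.
Crossing each possibility with the mother AO and summing P(type A): 1/4·1 + 1/2·3/4 + 1/4·1/2 = 3/4.

3/4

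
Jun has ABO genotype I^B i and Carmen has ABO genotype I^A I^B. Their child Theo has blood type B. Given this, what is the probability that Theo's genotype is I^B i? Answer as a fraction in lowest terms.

Cross I^B i × I^A I^B → 1/4 I^A I^B, 1/4 I^A i, 1/4 I^B I^B, 1/4 I^B i.
Type-B genotypes among offspring: I^B I^B (1/4), I^B i (1/4); total 1/2.
P(I^B i | type B) = (1/4) / (1/2) = 1/2.

1/2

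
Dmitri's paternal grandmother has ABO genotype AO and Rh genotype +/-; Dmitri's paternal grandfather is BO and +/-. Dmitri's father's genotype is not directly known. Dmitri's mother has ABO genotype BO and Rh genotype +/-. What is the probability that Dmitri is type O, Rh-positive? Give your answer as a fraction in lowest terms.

3/16

Dmitri's father's ABO genotype from AO × BO: 1/4 AB, 1/4 AO, 1/4 BO, 1/4 OO.
Crossing each possibility with the mother BO and summing P(type O): 1/4·0 + 1/4·1/4 + 1/4·1/4 + 1/4·1/2 = 1/4.
Similarly for Rh via the father's Rh distribution: P(Rh+) = 3/4.
Independent loci: 1/4 × 3/4 = 3/16.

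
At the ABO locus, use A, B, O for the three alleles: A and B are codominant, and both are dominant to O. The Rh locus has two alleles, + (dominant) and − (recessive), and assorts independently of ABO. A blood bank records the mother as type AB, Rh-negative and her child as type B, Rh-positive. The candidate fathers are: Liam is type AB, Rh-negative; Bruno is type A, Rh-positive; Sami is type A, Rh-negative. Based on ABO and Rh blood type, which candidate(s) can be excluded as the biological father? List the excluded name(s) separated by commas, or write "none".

Liam, Sami

A candidate is excluded only if no genotype consistent with his phenotype could produce a type B, Rh-positive child with a type AB, Rh-negative mother.
Liam (type AB, Rh-): no genotype consistent with that phenotype can produce a type-B Rh+ child with a type-AB mother.
Sami (type A, Rh-): no genotype consistent with that phenotype can produce a type-B Rh+ child with a type-AB mother.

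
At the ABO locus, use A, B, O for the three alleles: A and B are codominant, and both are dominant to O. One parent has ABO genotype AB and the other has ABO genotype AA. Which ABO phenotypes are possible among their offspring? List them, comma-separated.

Gametes from AB × AA give offspring ABO genotypes AA, AB, i.e. phenotypes A, AB.

A, AB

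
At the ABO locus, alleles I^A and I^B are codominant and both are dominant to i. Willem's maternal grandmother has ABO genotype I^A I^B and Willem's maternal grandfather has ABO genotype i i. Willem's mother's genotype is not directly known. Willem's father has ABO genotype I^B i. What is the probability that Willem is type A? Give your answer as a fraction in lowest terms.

Willem's mother's ABO genotype from I^A I^B × i i: 1/2 I^A i, 1/2 I^B i.
Crossing each possibility with the father I^B i and summing P(type A): 1/2·1/4 + 1/2·0 = 1/8.

1/8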